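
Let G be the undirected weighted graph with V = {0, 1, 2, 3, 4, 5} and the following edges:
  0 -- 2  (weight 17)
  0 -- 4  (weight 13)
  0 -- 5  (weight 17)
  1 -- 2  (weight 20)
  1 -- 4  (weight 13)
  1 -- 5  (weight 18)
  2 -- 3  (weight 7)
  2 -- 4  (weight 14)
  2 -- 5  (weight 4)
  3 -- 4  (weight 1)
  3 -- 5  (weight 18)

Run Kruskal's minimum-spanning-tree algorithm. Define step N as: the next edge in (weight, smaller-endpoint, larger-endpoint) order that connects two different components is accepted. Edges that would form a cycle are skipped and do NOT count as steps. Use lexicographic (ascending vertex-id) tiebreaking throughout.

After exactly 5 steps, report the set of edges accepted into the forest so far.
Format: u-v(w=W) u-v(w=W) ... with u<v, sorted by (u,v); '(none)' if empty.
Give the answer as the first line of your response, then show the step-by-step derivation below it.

0-4(w=13) 1-4(w=13) 2-3(w=7) 2-5(w=4) 3-4(w=1)

step 1: add edge 3-4 (w=1); MST = {3-4(w=1)}
step 2: add edge 2-5 (w=4); MST = {2-5(w=4) 3-4(w=1)}
step 3: add edge 2-3 (w=7); MST = {2-3(w=7) 2-5(w=4) 3-4(w=1)}
step 4: add edge 0-4 (w=13); MST = {0-4(w=13) 2-3(w=7) 2-5(w=4) 3-4(w=1)}
step 5: add edge 1-4 (w=13); MST = {0-4(w=13) 1-4(w=13) 2-3(w=7) 2-5(w=4) 3-4(w=1)}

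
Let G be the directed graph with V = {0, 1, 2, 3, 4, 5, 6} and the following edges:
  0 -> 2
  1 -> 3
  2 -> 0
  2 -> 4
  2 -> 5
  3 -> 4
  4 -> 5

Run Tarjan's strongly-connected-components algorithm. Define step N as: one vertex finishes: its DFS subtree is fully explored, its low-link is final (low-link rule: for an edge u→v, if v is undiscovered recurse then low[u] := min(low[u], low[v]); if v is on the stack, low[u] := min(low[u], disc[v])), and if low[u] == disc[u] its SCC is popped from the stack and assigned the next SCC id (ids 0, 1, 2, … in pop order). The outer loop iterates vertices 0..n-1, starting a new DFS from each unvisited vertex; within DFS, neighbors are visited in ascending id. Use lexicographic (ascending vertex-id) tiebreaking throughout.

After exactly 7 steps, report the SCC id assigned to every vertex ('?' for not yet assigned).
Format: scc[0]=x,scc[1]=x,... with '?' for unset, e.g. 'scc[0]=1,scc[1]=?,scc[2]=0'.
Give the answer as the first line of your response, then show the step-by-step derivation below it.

scc[0]=2,scc[1]=4,scc[2]=2,scc[3]=3,scc[4]=1,scc[5]=0,scc[6]=5

step 1: low=(low[0]=0,low[1]=?,low[2]=0,low[3]=?,low[4]=2,low[5]=3,low[6]=?); scc=(scc[0]=?,scc[1]=?,scc[2]=?,scc[3]=?,scc[4]=?,scc[5]=0,scc[6]=?)
step 2: low=(low[0]=0,low[1]=?,low[2]=0,low[3]=?,low[4]=2,low[5]=3,low[6]=?); scc=(scc[0]=?,scc[1]=?,scc[2]=?,scc[3]=?,scc[4]=1,scc[5]=0,scc[6]=?)
step 3: low=(low[0]=0,low[1]=?,low[2]=0,low[3]=?,low[4]=2,low[5]=3,low[6]=?); scc=(scc[0]=?,scc[1]=?,scc[2]=?,scc[3]=?,scc[4]=1,scc[5]=0,scc[6]=?)
step 4: low=(low[0]=0,low[1]=?,low[2]=0,low[3]=?,low[4]=2,low[5]=3,low[6]=?); scc=(scc[0]=2,scc[1]=?,scc[2]=2,scc[3]=?,scc[4]=1,scc[5]=0,scc[6]=?)
step 5: low=(low[0]=0,low[1]=4,low[2]=0,low[3]=5,low[4]=2,low[5]=3,low[6]=?); scc=(scc[0]=2,scc[1]=?,scc[2]=2,scc[3]=3,scc[4]=1,scc[5]=0,scc[6]=?)
step 6: low=(low[0]=0,low[1]=4,low[2]=0,low[3]=5,low[4]=2,low[5]=3,low[6]=?); scc=(scc[0]=2,scc[1]=4,scc[2]=2,scc[3]=3,scc[4]=1,scc[5]=0,scc[6]=?)
step 7: low=(low[0]=0,low[1]=4,low[2]=0,low[3]=5,low[4]=2,low[5]=3,low[6]=6); scc=(scc[0]=2,scc[1]=4,scc[2]=2,scc[3]=3,scc[4]=1,scc[5]=0,scc[6]=5)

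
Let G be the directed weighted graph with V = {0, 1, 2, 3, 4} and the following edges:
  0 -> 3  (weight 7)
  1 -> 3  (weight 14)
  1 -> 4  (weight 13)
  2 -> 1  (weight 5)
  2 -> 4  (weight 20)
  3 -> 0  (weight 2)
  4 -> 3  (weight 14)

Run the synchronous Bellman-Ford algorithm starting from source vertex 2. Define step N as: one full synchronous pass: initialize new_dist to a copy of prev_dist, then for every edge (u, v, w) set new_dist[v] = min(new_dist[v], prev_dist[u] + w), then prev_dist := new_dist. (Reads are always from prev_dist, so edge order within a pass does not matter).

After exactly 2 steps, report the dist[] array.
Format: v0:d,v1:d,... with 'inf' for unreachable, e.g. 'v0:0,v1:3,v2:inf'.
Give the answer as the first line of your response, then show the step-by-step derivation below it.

v0:inf,v1:5,v2:0,v3:19,v4:18

step 1: dist = v0:inf,v1:5,v2:0,v3:inf,v4:20
step 2: dist = v0:inf,v1:5,v2:0,v3:19,v4:18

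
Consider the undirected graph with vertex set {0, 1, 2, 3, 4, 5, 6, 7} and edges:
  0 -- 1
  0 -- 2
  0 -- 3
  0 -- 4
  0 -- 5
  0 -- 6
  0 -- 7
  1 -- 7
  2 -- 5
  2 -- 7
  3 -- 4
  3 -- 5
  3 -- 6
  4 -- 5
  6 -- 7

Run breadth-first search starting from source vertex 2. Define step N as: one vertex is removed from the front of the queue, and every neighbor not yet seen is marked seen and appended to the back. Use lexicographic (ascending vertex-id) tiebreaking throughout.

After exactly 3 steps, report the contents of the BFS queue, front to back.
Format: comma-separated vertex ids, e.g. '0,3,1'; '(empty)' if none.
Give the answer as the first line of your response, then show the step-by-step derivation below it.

7,1,3,4,6

step 1: dequeue 2; queue=[0,5,7]; order=2
step 2: dequeue 0; queue=[5,7,1,3,4,6]; order=2,0
step 3: dequeue 5; queue=[7,1,3,4,6]; order=2,0,5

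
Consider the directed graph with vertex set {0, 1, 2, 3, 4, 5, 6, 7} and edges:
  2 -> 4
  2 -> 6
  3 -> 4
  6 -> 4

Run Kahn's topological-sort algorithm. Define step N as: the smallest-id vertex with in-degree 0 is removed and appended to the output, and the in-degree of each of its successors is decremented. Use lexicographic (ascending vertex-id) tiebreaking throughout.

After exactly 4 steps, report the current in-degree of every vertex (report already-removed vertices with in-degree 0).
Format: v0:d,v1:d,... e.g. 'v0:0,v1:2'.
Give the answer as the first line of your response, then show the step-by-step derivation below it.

v0:0,v1:0,v2:0,v3:0,v4:1,v5:0,v6:0,v7:0

step 1: output 0; order=[0]; indeg=(0,0,0,0,3,0,1,0)
step 2: output 1; order=[0,1]; indeg=(0,0,0,0,3,0,1,0)
step 3: output 2; order=[0,1,2]; indeg=(0,0,0,0,2,0,0,0)
step 4: output 3; order=[0,1,2,3]; indeg=(0,0,0,0,1,0,0,0)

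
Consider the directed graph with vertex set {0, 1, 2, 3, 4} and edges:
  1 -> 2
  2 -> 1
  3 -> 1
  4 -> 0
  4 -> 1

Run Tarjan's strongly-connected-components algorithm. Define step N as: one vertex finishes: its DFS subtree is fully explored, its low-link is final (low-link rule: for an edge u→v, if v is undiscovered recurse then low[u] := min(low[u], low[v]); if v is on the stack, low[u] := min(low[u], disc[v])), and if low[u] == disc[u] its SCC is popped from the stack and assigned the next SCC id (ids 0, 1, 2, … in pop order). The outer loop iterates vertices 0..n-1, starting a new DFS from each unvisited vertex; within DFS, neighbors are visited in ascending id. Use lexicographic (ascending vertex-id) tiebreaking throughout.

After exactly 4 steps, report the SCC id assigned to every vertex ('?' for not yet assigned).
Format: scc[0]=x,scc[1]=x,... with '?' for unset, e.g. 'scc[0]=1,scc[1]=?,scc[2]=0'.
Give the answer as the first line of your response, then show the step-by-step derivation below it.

scc[0]=0,scc[1]=1,scc[2]=1,scc[3]=2,scc[4]=?

step 1: low=(low[0]=0,low[1]=?,low[2]=?,low[3]=?,low[4]=?); scc=(scc[0]=0,scc[1]=?,scc[2]=?,scc[3]=?,scc[4]=?)
step 2: low=(low[0]=0,low[1]=1,low[2]=1,low[3]=?,low[4]=?); scc=(scc[0]=0,scc[1]=?,scc[2]=?,scc[3]=?,scc[4]=?)
step 3: low=(low[0]=0,low[1]=1,low[2]=1,low[3]=?,low[4]=?); scc=(scc[0]=0,scc[1]=1,scc[2]=1,scc[3]=?,scc[4]=?)
step 4: low=(low[0]=0,low[1]=1,low[2]=1,low[3]=3,low[4]=?); scc=(scc[0]=0,scc[1]=1,scc[2]=1,scc[3]=2,scc[4]=?)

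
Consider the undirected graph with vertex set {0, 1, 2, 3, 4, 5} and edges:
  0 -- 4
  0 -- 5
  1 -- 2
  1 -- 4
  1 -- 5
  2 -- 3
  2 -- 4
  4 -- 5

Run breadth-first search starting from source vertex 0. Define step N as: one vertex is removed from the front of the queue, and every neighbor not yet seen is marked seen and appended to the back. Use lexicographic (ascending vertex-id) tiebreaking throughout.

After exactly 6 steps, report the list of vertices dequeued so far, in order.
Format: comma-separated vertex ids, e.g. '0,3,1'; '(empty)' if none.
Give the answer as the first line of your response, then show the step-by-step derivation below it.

0,4,5,1,2,3

step 1: dequeue 0; queue=[4,5]; order=0
step 2: dequeue 4; queue=[5,1,2]; order=0,4
step 3: dequeue 5; queue=[1,2]; order=0,4,5
step 4: dequeue 1; queue=[2]; order=0,4,5,1
step 5: dequeue 2; queue=[3]; order=0,4,5,1,2
step 6: dequeue 3; queue=[(empty)]; order=0,4,5,1,2,3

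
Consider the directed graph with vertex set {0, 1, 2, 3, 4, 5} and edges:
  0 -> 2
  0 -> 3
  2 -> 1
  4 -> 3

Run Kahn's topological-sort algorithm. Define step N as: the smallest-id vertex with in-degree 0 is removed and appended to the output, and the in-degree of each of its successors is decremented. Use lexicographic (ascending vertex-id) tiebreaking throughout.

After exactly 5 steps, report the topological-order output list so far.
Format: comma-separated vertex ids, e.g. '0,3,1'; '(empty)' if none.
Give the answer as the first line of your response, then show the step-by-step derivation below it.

0,2,1,4,3

step 1: output 0; order=[0]; indeg=(0,1,0,1,0,0)
step 2: output 2; order=[0,2]; indeg=(0,0,0,1,0,0)
step 3: output 1; order=[0,2,1]; indeg=(0,0,0,1,0,0)
step 4: output 4; order=[0,2,1,4]; indeg=(0,0,0,0,0,0)
step 5: output 3; order=[0,2,1,4,3]; indeg=(0,0,0,0,0,0)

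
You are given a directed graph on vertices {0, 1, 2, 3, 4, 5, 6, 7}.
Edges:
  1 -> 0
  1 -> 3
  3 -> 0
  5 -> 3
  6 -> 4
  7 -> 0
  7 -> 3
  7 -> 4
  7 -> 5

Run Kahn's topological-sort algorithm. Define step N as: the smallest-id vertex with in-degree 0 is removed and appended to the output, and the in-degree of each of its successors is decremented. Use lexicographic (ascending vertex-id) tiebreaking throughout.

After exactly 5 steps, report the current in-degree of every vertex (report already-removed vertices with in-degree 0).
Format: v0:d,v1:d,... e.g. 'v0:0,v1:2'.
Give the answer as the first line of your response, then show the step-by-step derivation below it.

v0:1,v1:0,v2:0,v3:1,v4:0,v5:0,v6:0,v7:0

step 1: output 1; order=[1]; indeg=(2,0,0,2,2,1,0,0)
step 2: output 2; order=[1,2]; indeg=(2,0,0,2,2,1,0,0)
step 3: output 6; order=[1,2,6]; indeg=(2,0,0,2,1,1,0,0)
step 4: output 7; order=[1,2,6,7]; indeg=(1,0,0,1,0,0,0,0)
step 5: output 4; order=[1,2,6,7,4]; indeg=(1,0,0,1,0,0,0,0)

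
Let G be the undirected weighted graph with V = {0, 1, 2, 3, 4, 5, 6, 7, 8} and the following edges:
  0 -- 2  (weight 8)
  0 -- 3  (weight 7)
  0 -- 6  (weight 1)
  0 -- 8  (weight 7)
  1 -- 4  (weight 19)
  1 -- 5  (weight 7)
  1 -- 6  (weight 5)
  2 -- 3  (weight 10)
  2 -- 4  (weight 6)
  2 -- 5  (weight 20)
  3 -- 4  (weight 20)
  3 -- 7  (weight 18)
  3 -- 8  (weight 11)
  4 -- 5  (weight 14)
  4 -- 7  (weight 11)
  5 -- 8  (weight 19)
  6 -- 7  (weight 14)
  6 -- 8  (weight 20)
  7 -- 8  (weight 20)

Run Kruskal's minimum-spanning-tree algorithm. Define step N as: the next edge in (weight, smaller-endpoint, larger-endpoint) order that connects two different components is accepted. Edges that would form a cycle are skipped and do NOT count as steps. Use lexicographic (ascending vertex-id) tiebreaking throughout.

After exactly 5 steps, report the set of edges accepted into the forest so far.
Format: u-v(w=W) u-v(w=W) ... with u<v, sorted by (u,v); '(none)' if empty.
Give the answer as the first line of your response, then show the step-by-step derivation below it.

0-3(w=7) 0-6(w=1) 0-8(w=7) 1-6(w=5) 2-4(w=6)

step 1: add edge 0-6 (w=1); MST = {0-6(w=1)}
step 2: add edge 1-6 (w=5); MST = {0-6(w=1) 1-6(w=5)}
step 3: add edge 2-4 (w=6); MST = {0-6(w=1) 1-6(w=5) 2-4(w=6)}
step 4: add edge 0-3 (w=7); MST = {0-3(w=7) 0-6(w=1) 1-6(w=5) 2-4(w=6)}
step 5: add edge 0-8 (w=7); MST = {0-3(w=7) 0-6(w=1) 0-8(w=7) 1-6(w=5) 2-4(w=6)}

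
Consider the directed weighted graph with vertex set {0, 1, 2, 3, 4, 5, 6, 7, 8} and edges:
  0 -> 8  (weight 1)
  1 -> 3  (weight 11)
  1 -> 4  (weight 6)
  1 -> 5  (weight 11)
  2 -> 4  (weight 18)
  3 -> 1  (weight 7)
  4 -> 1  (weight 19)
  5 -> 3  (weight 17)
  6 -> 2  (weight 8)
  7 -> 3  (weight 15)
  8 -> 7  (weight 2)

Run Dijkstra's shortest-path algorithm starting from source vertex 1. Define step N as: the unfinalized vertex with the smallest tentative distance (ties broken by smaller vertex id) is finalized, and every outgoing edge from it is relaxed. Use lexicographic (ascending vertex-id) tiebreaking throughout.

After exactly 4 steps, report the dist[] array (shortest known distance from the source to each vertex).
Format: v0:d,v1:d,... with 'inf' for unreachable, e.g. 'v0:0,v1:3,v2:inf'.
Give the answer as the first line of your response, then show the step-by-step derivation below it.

v0:inf,v1:0,v2:inf,v3:11,v4:6,v5:11,v6:inf,v7:inf,v8:inf

step 1: dist = v0:inf,v1:0,v2:inf,v3:11,v4:6,v5:11,v6:inf,v7:inf,v8:inf
step 2: dist = v0:inf,v1:0,v2:inf,v3:11,v4:6,v5:11,v6:inf,v7:inf,v8:inf
step 3: dist = v0:inf,v1:0,v2:inf,v3:11,v4:6,v5:11,v6:inf,v7:inf,v8:inf
step 4: dist = v0:inf,v1:0,v2:inf,v3:11,v4:6,v5:11,v6:inf,v7:inf,v8:inf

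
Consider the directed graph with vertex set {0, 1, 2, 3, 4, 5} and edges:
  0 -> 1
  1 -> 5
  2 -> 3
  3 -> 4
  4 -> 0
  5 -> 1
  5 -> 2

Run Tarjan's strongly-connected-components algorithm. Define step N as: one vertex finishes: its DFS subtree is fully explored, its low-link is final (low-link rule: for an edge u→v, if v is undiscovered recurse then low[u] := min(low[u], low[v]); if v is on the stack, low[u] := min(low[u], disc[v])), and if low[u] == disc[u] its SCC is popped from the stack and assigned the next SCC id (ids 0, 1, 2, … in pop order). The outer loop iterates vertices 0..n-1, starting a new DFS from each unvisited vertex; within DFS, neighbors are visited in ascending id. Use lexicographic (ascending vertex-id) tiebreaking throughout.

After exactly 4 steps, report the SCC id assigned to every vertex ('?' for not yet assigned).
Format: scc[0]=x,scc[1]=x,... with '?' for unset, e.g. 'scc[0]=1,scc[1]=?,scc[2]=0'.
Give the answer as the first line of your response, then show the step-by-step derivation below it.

scc[0]=?,scc[1]=?,scc[2]=?,scc[3]=?,scc[4]=?,scc[5]=?

step 1: low=(low[0]=0,low[1]=1,low[2]=3,low[3]=4,low[4]=0,low[5]=1); scc=(scc[0]=?,scc[1]=?,scc[2]=?,scc[3]=?,scc[4]=?,scc[5]=?)
step 2: low=(low[0]=0,low[1]=1,low[2]=3,low[3]=0,low[4]=0,low[5]=1); scc=(scc[0]=?,scc[1]=?,scc[2]=?,scc[3]=?,scc[4]=?,scc[5]=?)
step 3: low=(low[0]=0,low[1]=1,low[2]=0,low[3]=0,low[4]=0,low[5]=1); scc=(scc[0]=?,scc[1]=?,scc[2]=?,scc[3]=?,scc[4]=?,scc[5]=?)
step 4: low=(low[0]=0,low[1]=1,low[2]=0,low[3]=0,low[4]=0,low[5]=0); scc=(scc[0]=?,scc[1]=?,scc[2]=?,scc[3]=?,scc[4]=?,scc[5]=?)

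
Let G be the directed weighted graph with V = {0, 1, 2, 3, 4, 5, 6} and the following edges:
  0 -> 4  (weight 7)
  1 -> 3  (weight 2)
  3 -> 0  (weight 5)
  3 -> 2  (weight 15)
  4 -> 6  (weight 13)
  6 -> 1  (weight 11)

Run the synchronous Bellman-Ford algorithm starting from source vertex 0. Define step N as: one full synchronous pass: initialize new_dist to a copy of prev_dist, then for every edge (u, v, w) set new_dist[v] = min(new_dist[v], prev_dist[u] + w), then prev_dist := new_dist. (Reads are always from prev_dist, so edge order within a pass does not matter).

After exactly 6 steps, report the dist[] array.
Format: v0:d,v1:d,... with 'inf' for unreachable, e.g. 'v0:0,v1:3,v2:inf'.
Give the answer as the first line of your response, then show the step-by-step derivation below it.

v0:0,v1:31,v2:48,v3:33,v4:7,v5:inf,v6:20

step 1: dist = v0:0,v1:inf,v2:inf,v3:inf,v4:7,v5:inf,v6:inf
step 2: dist = v0:0,v1:inf,v2:inf,v3:inf,v4:7,v5:inf,v6:20
step 3: dist = v0:0,v1:31,v2:inf,v3:inf,v4:7,v5:inf,v6:20
step 4: dist = v0:0,v1:31,v2:inf,v3:33,v4:7,v5:inf,v6:20
step 5: dist = v0:0,v1:31,v2:48,v3:33,v4:7,v5:inf,v6:20
step 6: dist = v0:0,v1:31,v2:48,v3:33,v4:7,v5:inf,v6:20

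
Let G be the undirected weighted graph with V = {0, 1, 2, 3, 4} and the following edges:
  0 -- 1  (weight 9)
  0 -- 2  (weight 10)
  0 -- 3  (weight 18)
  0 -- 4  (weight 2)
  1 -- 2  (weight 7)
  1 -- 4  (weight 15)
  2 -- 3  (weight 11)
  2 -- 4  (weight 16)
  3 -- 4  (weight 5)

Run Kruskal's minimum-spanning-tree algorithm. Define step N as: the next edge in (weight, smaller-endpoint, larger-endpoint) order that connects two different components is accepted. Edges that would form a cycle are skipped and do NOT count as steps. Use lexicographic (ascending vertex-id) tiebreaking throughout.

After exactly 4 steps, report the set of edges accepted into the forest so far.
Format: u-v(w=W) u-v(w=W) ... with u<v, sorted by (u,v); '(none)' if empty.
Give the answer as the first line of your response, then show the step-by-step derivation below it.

0-1(w=9) 0-4(w=2) 1-2(w=7) 3-4(w=5)

step 1: add edge 0-4 (w=2); MST = {0-4(w=2)}
step 2: add edge 3-4 (w=5); MST = {0-4(w=2) 3-4(w=5)}
step 3: add edge 1-2 (w=7); MST = {0-4(w=2) 1-2(w=7) 3-4(w=5)}
step 4: add edge 0-1 (w=9); MST = {0-1(w=9) 0-4(w=2) 1-2(w=7) 3-4(w=5)}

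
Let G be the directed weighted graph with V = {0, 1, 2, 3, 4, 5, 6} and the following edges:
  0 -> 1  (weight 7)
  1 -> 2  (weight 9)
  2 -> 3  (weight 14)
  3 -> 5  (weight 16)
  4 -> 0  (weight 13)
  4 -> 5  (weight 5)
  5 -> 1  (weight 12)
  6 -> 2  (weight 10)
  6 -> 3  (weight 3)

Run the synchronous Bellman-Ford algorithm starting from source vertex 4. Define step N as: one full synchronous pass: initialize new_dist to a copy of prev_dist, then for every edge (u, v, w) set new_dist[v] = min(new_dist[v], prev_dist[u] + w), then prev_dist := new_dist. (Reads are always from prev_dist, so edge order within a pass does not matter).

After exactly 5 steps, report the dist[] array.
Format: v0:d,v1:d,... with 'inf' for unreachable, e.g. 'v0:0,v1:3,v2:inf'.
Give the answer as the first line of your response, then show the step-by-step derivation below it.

v0:13,v1:17,v2:26,v3:40,v4:0,v5:5,v6:inf

step 1: dist = v0:13,v1:inf,v2:inf,v3:inf,v4:0,v5:5,v6:inf
step 2: dist = v0:13,v1:17,v2:inf,v3:inf,v4:0,v5:5,v6:inf
step 3: dist = v0:13,v1:17,v2:26,v3:inf,v4:0,v5:5,v6:inf
step 4: dist = v0:13,v1:17,v2:26,v3:40,v4:0,v5:5,v6:inf
step 5: dist = v0:13,v1:17,v2:26,v3:40,v4:0,v5:5,v6:inf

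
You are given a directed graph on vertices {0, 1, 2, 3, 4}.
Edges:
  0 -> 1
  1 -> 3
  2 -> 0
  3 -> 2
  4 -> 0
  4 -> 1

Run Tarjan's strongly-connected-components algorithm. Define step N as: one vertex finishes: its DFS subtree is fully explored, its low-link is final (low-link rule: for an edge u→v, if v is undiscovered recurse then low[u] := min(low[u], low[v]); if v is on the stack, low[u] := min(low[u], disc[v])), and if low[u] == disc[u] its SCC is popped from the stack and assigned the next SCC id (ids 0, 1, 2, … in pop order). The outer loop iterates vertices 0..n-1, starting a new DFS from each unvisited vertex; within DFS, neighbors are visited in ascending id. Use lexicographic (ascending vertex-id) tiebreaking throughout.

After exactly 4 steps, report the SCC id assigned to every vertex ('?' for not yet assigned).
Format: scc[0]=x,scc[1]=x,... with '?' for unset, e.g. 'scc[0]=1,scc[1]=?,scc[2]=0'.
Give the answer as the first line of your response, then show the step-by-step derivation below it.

scc[0]=0,scc[1]=0,scc[2]=0,scc[3]=0,scc[4]=?

step 1: low=(low[0]=0,low[1]=1,low[2]=0,low[3]=2,low[4]=?); scc=(scc[0]=?,scc[1]=?,scc[2]=?,scc[3]=?,scc[4]=?)
step 2: low=(low[0]=0,low[1]=1,low[2]=0,low[3]=0,low[4]=?); scc=(scc[0]=?,scc[1]=?,scc[2]=?,scc[3]=?,scc[4]=?)
step 3: low=(low[0]=0,low[1]=0,low[2]=0,low[3]=0,low[4]=?); scc=(scc[0]=?,scc[1]=?,scc[2]=?,scc[3]=?,scc[4]=?)
step 4: low=(low[0]=0,low[1]=0,low[2]=0,low[3]=0,low[4]=?); scc=(scc[0]=0,scc[1]=0,scc[2]=0,scc[3]=0,scc[4]=?)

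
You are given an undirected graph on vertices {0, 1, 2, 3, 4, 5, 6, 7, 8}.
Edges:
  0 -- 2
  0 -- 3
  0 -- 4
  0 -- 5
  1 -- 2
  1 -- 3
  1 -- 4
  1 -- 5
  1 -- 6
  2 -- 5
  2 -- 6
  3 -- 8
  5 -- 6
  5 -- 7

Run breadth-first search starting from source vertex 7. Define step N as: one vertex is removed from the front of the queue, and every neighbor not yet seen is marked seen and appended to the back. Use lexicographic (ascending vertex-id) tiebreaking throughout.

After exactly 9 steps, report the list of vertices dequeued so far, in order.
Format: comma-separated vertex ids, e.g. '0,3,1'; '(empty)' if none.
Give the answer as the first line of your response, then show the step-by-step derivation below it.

7,5,0,1,2,6,3,4,8

step 1: dequeue 7; queue=[5]; order=7
step 2: dequeue 5; queue=[0,1,2,6]; order=7,5
step 3: dequeue 0; queue=[1,2,6,3,4]; order=7,5,0
step 4: dequeue 1; queue=[2,6,3,4]; order=7,5,0,1
step 5: dequeue 2; queue=[6,3,4]; order=7,5,0,1,2
step 6: dequeue 6; queue=[3,4]; order=7,5,0,1,2,6
step 7: dequeue 3; queue=[4,8]; order=7,5,0,1,2,6,3
step 8: dequeue 4; queue=[8]; order=7,5,0,1,2,6,3,4
step 9: dequeue 8; queue=[(empty)]; order=7,5,0,1,2,6,3,4,8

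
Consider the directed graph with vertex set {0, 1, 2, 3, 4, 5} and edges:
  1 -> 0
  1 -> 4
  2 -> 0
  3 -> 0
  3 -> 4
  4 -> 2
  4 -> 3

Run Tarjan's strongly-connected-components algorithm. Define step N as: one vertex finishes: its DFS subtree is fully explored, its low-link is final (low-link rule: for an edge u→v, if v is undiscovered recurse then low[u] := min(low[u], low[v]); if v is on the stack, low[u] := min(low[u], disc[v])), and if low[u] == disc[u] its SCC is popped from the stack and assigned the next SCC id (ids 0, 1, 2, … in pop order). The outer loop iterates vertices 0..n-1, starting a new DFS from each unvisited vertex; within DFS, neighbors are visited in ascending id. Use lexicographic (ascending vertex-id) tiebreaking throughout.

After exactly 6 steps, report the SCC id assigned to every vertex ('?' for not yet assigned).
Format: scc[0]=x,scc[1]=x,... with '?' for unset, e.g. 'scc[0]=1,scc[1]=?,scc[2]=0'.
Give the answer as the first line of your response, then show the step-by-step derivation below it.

scc[0]=0,scc[1]=3,scc[2]=1,scc[3]=2,scc[4]=2,scc[5]=4

step 1: low=(low[0]=0,low[1]=?,low[2]=?,low[3]=?,low[4]=?,low[5]=?); scc=(scc[0]=0,scc[1]=?,scc[2]=?,scc[3]=?,scc[4]=?,scc[5]=?)
step 2: low=(low[0]=0,low[1]=1,low[2]=3,low[3]=?,low[4]=2,low[5]=?); scc=(scc[0]=0,scc[1]=?,scc[2]=1,scc[3]=?,scc[4]=?,scc[5]=?)
step 3: low=(low[0]=0,low[1]=1,low[2]=3,low[3]=2,low[4]=2,low[5]=?); scc=(scc[0]=0,scc[1]=?,scc[2]=1,scc[3]=?,scc[4]=?,scc[5]=?)
step 4: low=(low[0]=0,low[1]=1,low[2]=3,low[3]=2,low[4]=2,low[5]=?); scc=(scc[0]=0,scc[1]=?,scc[2]=1,scc[3]=2,scc[4]=2,scc[5]=?)
step 5: low=(low[0]=0,low[1]=1,low[2]=3,low[3]=2,low[4]=2,low[5]=?); scc=(scc[0]=0,scc[1]=3,scc[2]=1,scc[3]=2,scc[4]=2,scc[5]=?)
step 6: low=(low[0]=0,low[1]=1,low[2]=3,low[3]=2,low[4]=2,low[5]=5); scc=(scc[0]=0,scc[1]=3,scc[2]=1,scc[3]=2,scc[4]=2,scc[5]=4)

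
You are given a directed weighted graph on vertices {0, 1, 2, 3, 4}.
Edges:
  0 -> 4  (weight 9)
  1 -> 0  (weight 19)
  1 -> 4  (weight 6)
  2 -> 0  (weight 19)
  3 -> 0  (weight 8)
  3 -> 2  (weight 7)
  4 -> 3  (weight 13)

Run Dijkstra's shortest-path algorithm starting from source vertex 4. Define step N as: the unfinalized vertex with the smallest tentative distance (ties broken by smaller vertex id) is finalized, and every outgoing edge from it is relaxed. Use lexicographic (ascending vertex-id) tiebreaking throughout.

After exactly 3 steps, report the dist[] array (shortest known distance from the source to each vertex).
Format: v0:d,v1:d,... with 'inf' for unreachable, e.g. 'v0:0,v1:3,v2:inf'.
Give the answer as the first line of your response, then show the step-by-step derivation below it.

v0:21,v1:inf,v2:20,v3:13,v4:0

step 1: dist = v0:inf,v1:inf,v2:inf,v3:13,v4:0
step 2: dist = v0:21,v1:inf,v2:20,v3:13,v4:0
step 3: dist = v0:21,v1:inf,v2:20,v3:13,v4:0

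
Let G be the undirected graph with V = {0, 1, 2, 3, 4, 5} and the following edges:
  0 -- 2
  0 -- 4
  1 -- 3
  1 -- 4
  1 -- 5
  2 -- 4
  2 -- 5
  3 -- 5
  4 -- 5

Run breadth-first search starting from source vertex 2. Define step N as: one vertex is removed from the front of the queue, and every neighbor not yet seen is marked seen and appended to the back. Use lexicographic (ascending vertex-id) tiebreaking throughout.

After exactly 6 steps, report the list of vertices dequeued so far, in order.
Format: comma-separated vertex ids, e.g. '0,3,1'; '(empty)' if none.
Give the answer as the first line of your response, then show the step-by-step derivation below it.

2,0,4,5,1,3

step 1: dequeue 2; queue=[0,4,5]; order=2
step 2: dequeue 0; queue=[4,5]; order=2,0
step 3: dequeue 4; queue=[5,1]; order=2,0,4
step 4: dequeue 5; queue=[1,3]; order=2,0,4,5
step 5: dequeue 1; queue=[3]; order=2,0,4,5,1
step 6: dequeue 3; queue=[(empty)]; order=2,0,4,5,1,3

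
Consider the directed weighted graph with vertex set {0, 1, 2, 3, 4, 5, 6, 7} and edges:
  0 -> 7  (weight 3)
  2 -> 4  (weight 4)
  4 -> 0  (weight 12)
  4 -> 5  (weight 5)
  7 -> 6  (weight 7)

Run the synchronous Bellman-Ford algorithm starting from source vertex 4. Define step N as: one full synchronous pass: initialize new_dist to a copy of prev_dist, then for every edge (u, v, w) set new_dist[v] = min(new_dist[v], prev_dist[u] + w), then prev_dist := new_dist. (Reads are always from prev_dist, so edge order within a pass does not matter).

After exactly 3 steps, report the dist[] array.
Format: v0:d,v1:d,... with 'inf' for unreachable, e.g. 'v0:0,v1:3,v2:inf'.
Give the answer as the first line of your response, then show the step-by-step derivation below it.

v0:12,v1:inf,v2:inf,v3:inf,v4:0,v5:5,v6:22,v7:15

step 1: dist = v0:12,v1:inf,v2:inf,v3:inf,v4:0,v5:5,v6:inf,v7:inf
step 2: dist = v0:12,v1:inf,v2:inf,v3:inf,v4:0,v5:5,v6:inf,v7:15
step 3: dist = v0:12,v1:inf,v2:inf,v3:inf,v4:0,v5:5,v6:22,v7:15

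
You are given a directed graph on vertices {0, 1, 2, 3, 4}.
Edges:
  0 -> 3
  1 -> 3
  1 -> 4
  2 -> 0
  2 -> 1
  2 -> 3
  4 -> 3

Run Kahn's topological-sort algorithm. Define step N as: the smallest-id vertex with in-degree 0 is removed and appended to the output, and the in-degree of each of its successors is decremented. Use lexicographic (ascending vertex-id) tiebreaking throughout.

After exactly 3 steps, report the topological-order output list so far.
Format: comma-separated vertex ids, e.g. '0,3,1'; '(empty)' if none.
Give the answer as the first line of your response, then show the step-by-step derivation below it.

2,0,1

step 1: output 2; order=[2]; indeg=(0,0,0,3,1)
step 2: output 0; order=[2,0]; indeg=(0,0,0,2,1)
step 3: output 1; order=[2,0,1]; indeg=(0,0,0,1,0)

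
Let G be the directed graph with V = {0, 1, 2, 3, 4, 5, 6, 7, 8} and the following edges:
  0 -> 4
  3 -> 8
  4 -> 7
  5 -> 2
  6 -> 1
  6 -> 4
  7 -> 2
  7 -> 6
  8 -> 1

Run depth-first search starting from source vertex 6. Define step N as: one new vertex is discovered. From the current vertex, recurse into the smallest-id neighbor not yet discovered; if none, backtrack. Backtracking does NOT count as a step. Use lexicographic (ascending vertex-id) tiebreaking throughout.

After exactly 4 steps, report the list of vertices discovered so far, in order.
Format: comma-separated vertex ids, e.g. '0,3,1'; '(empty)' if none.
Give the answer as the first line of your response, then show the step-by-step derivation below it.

6,1,4,7

step 1: discover 6; path=6; order=6
step 2: discover 1; path=6>1; order=6,1
step 3: discover 4; path=6>4; order=6,1,4
step 4: discover 7; path=6>4>7; order=6,1,4,7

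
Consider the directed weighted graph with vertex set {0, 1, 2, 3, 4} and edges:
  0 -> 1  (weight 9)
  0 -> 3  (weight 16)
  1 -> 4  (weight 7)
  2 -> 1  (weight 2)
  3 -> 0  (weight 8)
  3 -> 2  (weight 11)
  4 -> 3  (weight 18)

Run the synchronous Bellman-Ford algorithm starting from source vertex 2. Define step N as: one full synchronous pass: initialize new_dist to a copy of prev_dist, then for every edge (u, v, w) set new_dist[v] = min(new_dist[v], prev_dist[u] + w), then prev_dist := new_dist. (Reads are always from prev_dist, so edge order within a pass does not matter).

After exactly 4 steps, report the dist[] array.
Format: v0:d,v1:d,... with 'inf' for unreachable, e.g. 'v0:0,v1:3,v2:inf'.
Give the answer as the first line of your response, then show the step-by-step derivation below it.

v0:35,v1:2,v2:0,v3:27,v4:9

step 1: dist = v0:inf,v1:2,v2:0,v3:inf,v4:inf
step 2: dist = v0:inf,v1:2,v2:0,v3:inf,v4:9
step 3: dist = v0:inf,v1:2,v2:0,v3:27,v4:9
step 4: dist = v0:35,v1:2,v2:0,v3:27,v4:9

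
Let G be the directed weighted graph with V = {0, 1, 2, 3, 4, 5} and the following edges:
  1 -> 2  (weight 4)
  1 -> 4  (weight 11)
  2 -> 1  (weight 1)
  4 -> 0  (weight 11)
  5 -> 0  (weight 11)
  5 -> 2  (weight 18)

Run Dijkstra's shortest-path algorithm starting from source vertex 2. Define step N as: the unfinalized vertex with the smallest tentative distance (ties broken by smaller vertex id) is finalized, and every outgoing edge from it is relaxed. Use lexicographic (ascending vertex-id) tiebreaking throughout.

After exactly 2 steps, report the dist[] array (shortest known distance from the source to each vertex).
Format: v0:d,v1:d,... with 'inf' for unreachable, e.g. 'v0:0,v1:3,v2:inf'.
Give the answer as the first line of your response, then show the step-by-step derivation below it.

v0:inf,v1:1,v2:0,v3:inf,v4:12,v5:inf

step 1: dist = v0:inf,v1:1,v2:0,v3:inf,v4:inf,v5:inf
step 2: dist = v0:inf,v1:1,v2:0,v3:inf,v4:12,v5:inf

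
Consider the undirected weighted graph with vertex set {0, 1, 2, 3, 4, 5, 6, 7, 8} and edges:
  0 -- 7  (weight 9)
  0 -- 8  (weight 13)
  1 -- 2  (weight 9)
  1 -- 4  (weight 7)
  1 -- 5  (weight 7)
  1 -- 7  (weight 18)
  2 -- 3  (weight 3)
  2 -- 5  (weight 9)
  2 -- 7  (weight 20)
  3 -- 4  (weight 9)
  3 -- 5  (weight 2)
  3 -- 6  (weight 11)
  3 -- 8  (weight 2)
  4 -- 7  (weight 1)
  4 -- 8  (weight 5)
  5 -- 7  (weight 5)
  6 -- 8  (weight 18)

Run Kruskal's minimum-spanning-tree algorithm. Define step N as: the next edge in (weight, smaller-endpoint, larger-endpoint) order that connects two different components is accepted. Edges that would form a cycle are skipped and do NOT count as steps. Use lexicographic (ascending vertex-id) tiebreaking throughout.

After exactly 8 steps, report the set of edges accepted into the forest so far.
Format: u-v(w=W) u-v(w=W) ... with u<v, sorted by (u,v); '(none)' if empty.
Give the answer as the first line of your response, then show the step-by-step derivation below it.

0-7(w=9) 1-4(w=7) 2-3(w=3) 3-5(w=2) 3-6(w=11) 3-8(w=2) 4-7(w=1) 4-8(w=5)

step 1: add edge 4-7 (w=1); MST = {4-7(w=1)}
step 2: add edge 3-5 (w=2); MST = {3-5(w=2) 4-7(w=1)}
step 3: add edge 3-8 (w=2); MST = {3-5(w=2) 3-8(w=2) 4-7(w=1)}
step 4: add edge 2-3 (w=3); MST = {2-3(w=3) 3-5(w=2) 3-8(w=2) 4-7(w=1)}
step 5: add edge 4-8 (w=5); MST = {2-3(w=3) 3-5(w=2) 3-8(w=2) 4-7(w=1) 4-8(w=5)}
step 6: add edge 1-4 (w=7); MST = {1-4(w=7) 2-3(w=3) 3-5(w=2) 3-8(w=2) 4-7(w=1) 4-8(w=5)}
step 7: add edge 0-7 (w=9); MST = {0-7(w=9) 1-4(w=7) 2-3(w=3) 3-5(w=2) 3-8(w=2) 4-7(w=1) 4-8(w=5)}
step 8: add edge 3-6 (w=11); MST = {0-7(w=9) 1-4(w=7) 2-3(w=3) 3-5(w=2) 3-6(w=11) 3-8(w=2) 4-7(w=1) 4-8(w=5)}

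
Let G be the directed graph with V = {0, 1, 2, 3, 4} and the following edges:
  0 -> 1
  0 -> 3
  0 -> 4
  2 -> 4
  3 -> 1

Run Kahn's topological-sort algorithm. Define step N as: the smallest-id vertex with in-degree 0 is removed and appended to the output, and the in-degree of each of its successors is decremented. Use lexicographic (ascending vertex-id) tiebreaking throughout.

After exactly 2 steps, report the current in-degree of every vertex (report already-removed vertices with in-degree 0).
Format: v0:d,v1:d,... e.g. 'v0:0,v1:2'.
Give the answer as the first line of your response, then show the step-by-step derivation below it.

v0:0,v1:1,v2:0,v3:0,v4:0

step 1: output 0; order=[0]; indeg=(0,1,0,0,1)
step 2: output 2; order=[0,2]; indeg=(0,1,0,0,0)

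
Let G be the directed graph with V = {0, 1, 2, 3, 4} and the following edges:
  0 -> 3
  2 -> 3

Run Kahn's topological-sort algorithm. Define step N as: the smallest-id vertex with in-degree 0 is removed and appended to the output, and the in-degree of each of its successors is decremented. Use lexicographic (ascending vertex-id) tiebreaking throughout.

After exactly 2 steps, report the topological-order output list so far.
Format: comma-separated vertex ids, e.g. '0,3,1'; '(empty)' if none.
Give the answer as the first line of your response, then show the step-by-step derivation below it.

0,1

step 1: output 0; order=[0]; indeg=(0,0,0,1,0)
step 2: output 1; order=[0,1]; indeg=(0,0,0,1,0)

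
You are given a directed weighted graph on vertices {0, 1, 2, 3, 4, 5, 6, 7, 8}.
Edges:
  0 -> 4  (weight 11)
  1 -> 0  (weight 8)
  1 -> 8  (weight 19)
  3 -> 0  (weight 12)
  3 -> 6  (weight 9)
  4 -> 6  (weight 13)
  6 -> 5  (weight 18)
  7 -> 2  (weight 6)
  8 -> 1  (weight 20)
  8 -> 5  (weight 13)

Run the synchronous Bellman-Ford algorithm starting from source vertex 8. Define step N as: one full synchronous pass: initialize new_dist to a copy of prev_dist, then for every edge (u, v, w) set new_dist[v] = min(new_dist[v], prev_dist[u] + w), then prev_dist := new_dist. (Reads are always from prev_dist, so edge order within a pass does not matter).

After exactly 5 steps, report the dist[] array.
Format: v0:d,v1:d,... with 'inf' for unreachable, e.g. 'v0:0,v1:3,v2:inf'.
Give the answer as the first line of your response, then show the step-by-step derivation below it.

v0:28,v1:20,v2:inf,v3:inf,v4:39,v5:13,v6:52,v7:inf,v8:0

step 1: dist = v0:inf,v1:20,v2:inf,v3:inf,v4:inf,v5:13,v6:inf,v7:inf,v8:0
step 2: dist = v0:28,v1:20,v2:inf,v3:inf,v4:inf,v5:13,v6:inf,v7:inf,v8:0
step 3: dist = v0:28,v1:20,v2:inf,v3:inf,v4:39,v5:13,v6:inf,v7:inf,v8:0
step 4: dist = v0:28,v1:20,v2:inf,v3:inf,v4:39,v5:13,v6:52,v7:inf,v8:0
step 5: dist = v0:28,v1:20,v2:inf,v3:inf,v4:39,v5:13,v6:52,v7:inf,v8:0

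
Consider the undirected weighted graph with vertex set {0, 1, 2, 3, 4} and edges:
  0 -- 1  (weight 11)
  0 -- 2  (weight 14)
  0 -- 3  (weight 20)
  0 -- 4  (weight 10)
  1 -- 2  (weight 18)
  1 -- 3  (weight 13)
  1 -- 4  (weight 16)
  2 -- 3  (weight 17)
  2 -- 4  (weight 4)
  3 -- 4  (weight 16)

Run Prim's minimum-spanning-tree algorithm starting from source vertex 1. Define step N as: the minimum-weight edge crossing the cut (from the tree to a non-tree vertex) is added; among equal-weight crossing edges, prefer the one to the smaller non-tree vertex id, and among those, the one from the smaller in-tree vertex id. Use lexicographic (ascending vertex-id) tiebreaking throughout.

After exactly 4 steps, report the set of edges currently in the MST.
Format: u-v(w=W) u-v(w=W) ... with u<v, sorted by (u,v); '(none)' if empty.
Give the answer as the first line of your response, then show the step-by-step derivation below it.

0-1(w=11) 0-4(w=10) 1-3(w=13) 2-4(w=4)

step 1: add edge 0-1 (w=11); MST = {0-1(w=11)}
step 2: add edge 0-4 (w=10); MST = {0-1(w=11) 0-4(w=10)}
step 3: add edge 2-4 (w=4); MST = {0-1(w=11) 0-4(w=10) 2-4(w=4)}
step 4: add edge 1-3 (w=13); MST = {0-1(w=11) 0-4(w=10) 1-3(w=13) 2-4(w=4)}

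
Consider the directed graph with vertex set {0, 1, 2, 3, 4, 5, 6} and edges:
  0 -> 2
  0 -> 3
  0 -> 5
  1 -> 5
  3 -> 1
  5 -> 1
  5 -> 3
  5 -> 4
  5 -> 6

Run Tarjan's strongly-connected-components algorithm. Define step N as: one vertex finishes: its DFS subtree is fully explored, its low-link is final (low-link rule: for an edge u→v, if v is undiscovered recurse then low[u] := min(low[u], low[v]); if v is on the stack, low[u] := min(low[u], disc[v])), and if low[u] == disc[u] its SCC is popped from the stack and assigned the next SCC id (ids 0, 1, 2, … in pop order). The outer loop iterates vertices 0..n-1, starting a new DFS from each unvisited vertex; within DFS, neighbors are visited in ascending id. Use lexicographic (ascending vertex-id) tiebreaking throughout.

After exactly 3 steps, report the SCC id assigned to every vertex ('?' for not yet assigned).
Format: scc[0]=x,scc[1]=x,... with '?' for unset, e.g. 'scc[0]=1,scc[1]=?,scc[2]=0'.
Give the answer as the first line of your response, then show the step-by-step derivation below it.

scc[0]=?,scc[1]=?,scc[2]=0,scc[3]=?,scc[4]=1,scc[5]=?,scc[6]=2

step 1: low=(low[0]=0,low[1]=?,low[2]=1,low[3]=?,low[4]=?,low[5]=?,low[6]=?); scc=(scc[0]=?,scc[1]=?,scc[2]=0,scc[3]=?,scc[4]=?,scc[5]=?,scc[6]=?)
step 2: low=(low[0]=0,low[1]=3,low[2]=1,low[3]=2,low[4]=5,low[5]=2,low[6]=?); scc=(scc[0]=?,scc[1]=?,scc[2]=0,scc[3]=?,scc[4]=1,scc[5]=?,scc[6]=?)
step 3: low=(low[0]=0,low[1]=3,low[2]=1,low[3]=2,low[4]=5,low[5]=2,low[6]=6); scc=(scc[0]=?,scc[1]=?,scc[2]=0,scc[3]=?,scc[4]=1,scc[5]=?,scc[6]=2)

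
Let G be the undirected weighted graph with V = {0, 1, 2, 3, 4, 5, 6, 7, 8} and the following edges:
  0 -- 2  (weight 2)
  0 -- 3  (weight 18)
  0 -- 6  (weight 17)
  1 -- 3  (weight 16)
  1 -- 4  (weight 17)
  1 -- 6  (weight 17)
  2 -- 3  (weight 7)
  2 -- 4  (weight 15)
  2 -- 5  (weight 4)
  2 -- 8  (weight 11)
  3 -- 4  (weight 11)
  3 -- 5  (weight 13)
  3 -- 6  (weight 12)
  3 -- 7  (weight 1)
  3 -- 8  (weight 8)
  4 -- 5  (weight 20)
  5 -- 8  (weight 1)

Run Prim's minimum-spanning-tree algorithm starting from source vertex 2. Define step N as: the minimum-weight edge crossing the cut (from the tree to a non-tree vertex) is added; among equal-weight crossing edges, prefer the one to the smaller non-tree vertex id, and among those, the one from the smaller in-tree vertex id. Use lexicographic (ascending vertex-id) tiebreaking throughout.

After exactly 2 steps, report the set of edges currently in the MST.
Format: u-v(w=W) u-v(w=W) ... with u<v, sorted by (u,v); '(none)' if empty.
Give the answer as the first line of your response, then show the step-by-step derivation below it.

0-2(w=2) 2-5(w=4)

step 1: add edge 0-2 (w=2); MST = {0-2(w=2)}
step 2: add edge 2-5 (w=4); MST = {0-2(w=2) 2-5(w=4)}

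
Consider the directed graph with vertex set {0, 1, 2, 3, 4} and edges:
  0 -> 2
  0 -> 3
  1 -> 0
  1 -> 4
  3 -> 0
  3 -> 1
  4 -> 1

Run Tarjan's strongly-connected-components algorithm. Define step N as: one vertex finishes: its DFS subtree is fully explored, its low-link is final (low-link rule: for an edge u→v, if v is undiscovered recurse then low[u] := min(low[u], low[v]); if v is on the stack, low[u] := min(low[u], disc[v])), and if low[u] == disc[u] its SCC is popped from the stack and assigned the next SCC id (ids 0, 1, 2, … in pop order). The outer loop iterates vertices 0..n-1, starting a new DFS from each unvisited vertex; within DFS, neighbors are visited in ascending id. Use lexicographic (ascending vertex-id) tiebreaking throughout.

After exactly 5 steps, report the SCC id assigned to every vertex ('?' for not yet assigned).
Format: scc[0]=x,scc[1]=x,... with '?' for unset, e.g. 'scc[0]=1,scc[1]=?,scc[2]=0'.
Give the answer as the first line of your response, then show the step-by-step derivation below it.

scc[0]=1,scc[1]=1,scc[2]=0,scc[3]=1,scc[4]=1

step 1: low=(low[0]=0,low[1]=?,low[2]=1,low[3]=?,low[4]=?); scc=(scc[0]=?,scc[1]=?,scc[2]=0,scc[3]=?,scc[4]=?)
step 2: low=(low[0]=0,low[1]=0,low[2]=1,low[3]=0,low[4]=3); scc=(scc[0]=?,scc[1]=?,scc[2]=0,scc[3]=?,scc[4]=?)
step 3: low=(low[0]=0,low[1]=0,low[2]=1,low[3]=0,low[4]=3); scc=(scc[0]=?,scc[1]=?,scc[2]=0,scc[3]=?,scc[4]=?)
step 4: low=(low[0]=0,low[1]=0,low[2]=1,low[3]=0,low[4]=3); scc=(scc[0]=?,scc[1]=?,scc[2]=0,scc[3]=?,scc[4]=?)
step 5: low=(low[0]=0,low[1]=0,low[2]=1,low[3]=0,low[4]=3); scc=(scc[0]=1,scc[1]=1,scc[2]=0,scc[3]=1,scc[4]=1)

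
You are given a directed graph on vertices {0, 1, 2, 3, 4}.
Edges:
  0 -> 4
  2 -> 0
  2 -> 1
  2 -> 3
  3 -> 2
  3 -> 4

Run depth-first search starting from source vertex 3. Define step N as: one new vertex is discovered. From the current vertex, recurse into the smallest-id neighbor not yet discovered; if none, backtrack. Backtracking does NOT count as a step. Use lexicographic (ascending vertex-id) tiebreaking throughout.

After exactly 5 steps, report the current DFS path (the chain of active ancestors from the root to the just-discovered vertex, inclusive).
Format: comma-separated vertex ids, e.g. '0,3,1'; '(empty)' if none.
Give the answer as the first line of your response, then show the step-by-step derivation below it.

3,2,1

step 1: discover 3; path=3; order=3
step 2: discover 2; path=3>2; order=3,2
step 3: discover 0; path=3>2>0; order=3,2,0
step 4: discover 4; path=3>2>0>4; order=3,2,0,4
step 5: discover 1; path=3>2>1; order=3,2,0,4,1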